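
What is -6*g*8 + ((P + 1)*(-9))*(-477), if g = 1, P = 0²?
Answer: 4245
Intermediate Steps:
P = 0
-6*g*8 + ((P + 1)*(-9))*(-477) = -6*1*8 + ((0 + 1)*(-9))*(-477) = -6*8 + (1*(-9))*(-477) = -48 - 9*(-477) = -48 + 4293 = 4245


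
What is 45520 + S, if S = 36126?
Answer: 81646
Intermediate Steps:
45520 + S = 45520 + 36126 = 81646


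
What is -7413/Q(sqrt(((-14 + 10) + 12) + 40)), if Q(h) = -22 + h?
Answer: 81543/218 + 7413*sqrt(3)/109 ≈ 491.85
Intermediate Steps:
-7413/Q(sqrt(((-14 + 10) + 12) + 40)) = -7413/(-22 + sqrt(((-14 + 10) + 12) + 40)) = -7413/(-22 + sqrt((-4 + 12) + 40)) = -7413/(-22 + sqrt(8 + 40)) = -7413/(-22 + sqrt(48)) = -7413/(-22 + 4*sqrt(3))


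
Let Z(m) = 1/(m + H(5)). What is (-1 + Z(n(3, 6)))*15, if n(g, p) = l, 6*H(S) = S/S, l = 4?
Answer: -57/5 ≈ -11.400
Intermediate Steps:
H(S) = 1/6 (H(S) = (S/S)/6 = (1/6)*1 = 1/6)
n(g, p) = 4
Z(m) = 1/(1/6 + m) (Z(m) = 1/(m + 1/6) = 1/(1/6 + m))
(-1 + Z(n(3, 6)))*15 = (-1 + 6/(1 + 6*4))*15 = (-1 + 6/(1 + 24))*15 = (-1 + 6/25)*15 = -19/25*15 = -57/5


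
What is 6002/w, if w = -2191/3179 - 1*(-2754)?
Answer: 19080358/8752775 ≈ 2.1799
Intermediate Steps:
w = 8752775/3179 (w = -2191*1/3179 + 2754 = -2191/3179 + 2754 = 8752775/3179 ≈ 2753.3)
6002/w = 6002/(8752775/3179) = 6002*(3179/8752775) = 19080358/8752775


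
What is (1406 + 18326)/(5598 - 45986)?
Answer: -4933/10097 ≈ -0.48856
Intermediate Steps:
(1406 + 18326)/(5598 - 45986) = 19732/(-40388) = 19732*(-1/40388) = -4933/10097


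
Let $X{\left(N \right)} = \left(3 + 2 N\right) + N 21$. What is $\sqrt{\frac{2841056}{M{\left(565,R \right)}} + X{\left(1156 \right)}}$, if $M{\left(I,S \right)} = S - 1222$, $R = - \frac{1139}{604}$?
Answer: $\frac{7 \sqrt{270659477506359}}{739227} \approx 155.79$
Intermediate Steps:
$R = - \frac{1139}{604}$ ($R = \left(-1139\right) \frac{1}{604} = - \frac{1139}{604} \approx -1.8858$)
$M{\left(I,S \right)} = -1222 + S$
$X{\left(N \right)} = 3 + 23 N$ ($X{\left(N \right)} = \left(3 + 2 N\right) + 21 N = 3 + 23 N$)
$\sqrt{\frac{2841056}{M{\left(565,R \right)}} + X{\left(1156 \right)}} = \sqrt{\frac{2841056}{-1222 - \frac{1139}{604}} + \left(3 + 23 \cdot 1156\right)} = \sqrt{\frac{2841056}{- \frac{739227}{604}} + \left(3 + 26588\right)} = \sqrt{2841056 \left(- \frac{604}{739227}\right) + 26591} = \sqrt{- \frac{1715997824}{739227} + 26591} = \sqrt{\frac{17940787333}{739227}} = \frac{7 \sqrt{270659477506359}}{739227}$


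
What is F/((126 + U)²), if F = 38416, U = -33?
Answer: 38416/8649 ≈ 4.4417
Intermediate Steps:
F/((126 + U)²) = 38416/((126 - 33)²) = 38416/(93²) = 38416/8649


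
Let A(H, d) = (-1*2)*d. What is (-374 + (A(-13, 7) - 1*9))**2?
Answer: 157609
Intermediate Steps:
A(H, d) = -2*d
(-374 + (A(-13, 7) - 1*9))**2 = (-374 + (-2*7 - 1*9))**2 = (-374 + (-14 - 9))**2 = (-374 - 23)**2 = (-397)**2 = 157609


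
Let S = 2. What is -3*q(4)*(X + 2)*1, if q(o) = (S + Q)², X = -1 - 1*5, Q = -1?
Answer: 12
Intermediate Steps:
X = -6 (X = -1 - 5 = -6)
q(o) = 1 (q(o) = (2 - 1)² = 1² = 1)
-3*q(4)*(X + 2)*1 = -3*(-6 + 2)*1 = -3*(-4)*1 = 12*1 = 12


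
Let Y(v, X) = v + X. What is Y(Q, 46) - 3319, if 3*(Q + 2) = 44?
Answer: -9781/3 ≈ -3260.3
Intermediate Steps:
Q = 38/3 (Q = -2 + (⅓)*44 = -2 + 44/3 = 38/3 ≈ 12.667)
Y(v, X) = X + v
Y(Q, 46) - 3319 = (46 + 38/3) - 3319 = 176/3 - 3319 = -9781/3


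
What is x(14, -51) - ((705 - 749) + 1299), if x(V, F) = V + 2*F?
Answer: -1343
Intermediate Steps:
x(14, -51) - ((705 - 749) + 1299) = (14 + 2*(-51)) - ((705 - 749) + 1299) = (14 - 102) - (-44 + 1299) = -88 - 1*1255 = -88 - 1255 = -1343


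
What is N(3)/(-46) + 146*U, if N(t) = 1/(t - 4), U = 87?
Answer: 584293/46 ≈ 12702.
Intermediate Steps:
N(t) = 1/(-4 + t)
N(3)/(-46) + 146*U = 1/((-4 + 3)*(-46)) + 146*87 = -1/46/(-1) + 12702 = -1*(-1/46) + 12702 = 1/46 + 12702 = 584293/46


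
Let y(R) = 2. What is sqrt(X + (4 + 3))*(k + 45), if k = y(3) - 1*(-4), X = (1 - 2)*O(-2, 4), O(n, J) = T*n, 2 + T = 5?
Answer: 51*sqrt(13) ≈ 183.88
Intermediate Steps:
T = 3 (T = -2 + 5 = 3)
O(n, J) = 3*n
X = 6 (X = (1 - 2)*(3*(-2)) = -1*(-6) = 6)
k = 6 (k = 2 - 1*(-4) = 2 + 4 = 6)
sqrt(X + (4 + 3))*(k + 45) = sqrt(6 + (4 + 3))*(6 + 45) = sqrt(6 + 7)*51 = sqrt(13)*51 = 51*sqrt(13)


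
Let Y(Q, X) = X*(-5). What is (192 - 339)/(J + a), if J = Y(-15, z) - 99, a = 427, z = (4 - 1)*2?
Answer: -147/298 ≈ -0.49329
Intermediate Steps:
z = 6 (z = 3*2 = 6)
Y(Q, X) = -5*X
J = -129 (J = -5*6 - 99 = -30 - 99 = -129)
(192 - 339)/(J + a) = (192 - 339)/(-129 + 427) = -147/298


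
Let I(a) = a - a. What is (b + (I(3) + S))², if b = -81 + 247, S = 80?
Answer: 60516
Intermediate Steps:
b = 166
I(a) = 0
(b + (I(3) + S))² = (166 + (0 + 80))² = (166 + 80)² = 246² = 60516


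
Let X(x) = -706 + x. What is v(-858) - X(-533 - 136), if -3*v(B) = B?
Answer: 1661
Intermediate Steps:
v(B) = -B/3
v(-858) - X(-533 - 136) = -⅓*(-858) - (-706 + (-533 - 136)) = 286 - (-706 - 669) = 286 - 1*(-1375) = 286 + 1375 = 1661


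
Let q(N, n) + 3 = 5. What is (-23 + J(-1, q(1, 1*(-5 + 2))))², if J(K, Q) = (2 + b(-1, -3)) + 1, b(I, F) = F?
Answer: 529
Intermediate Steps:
q(N, n) = 2 (q(N, n) = -3 + 5 = 2)
J(K, Q) = 0 (J(K, Q) = (2 - 3) + 1 = -1 + 1 = 0)
(-23 + J(-1, q(1, 1*(-5 + 2))))² = (-23 + 0)² = (-23)² = 529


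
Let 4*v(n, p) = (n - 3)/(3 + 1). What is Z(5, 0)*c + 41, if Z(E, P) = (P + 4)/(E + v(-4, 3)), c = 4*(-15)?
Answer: -847/73 ≈ -11.603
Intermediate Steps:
c = -60
v(n, p) = -3/16 + n/16 (v(n, p) = ((n - 3)/(3 + 1))/4 = ((-3 + n)/4)/4 = ((-3 + n)*(¼))/4 = (-¾ + n/4)/4 = -3/16 + n/16)
Z(E, P) = (4 + P)/(-7/16 + E) (Z(E, P) = (P + 4)/(E + (-3/16 + (1/16)*(-4))) = (4 + P)/(E + (-3/16 - ¼)) = (4 + P)/(E - 7/16) = (4 + P)/(-7/16 + E))
Z(5, 0)*c + 41 = (16*(4 + 0)/(-7 + 16*5))*(-60) + 41 = (16*4/(-7 + 80))*(-60) + 41 = (16*4/73)*(-60) + 41 = (16*(1/73)*4)*(-60) + 41 = (64/73)*(-60) + 41 = -3840/73 + 41 = -847/73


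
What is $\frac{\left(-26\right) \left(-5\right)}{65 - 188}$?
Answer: $- \frac{130}{123} \approx -1.0569$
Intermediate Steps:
$\frac{\left(-26\right) \left(-5\right)}{65 - 188} = \frac{1}{-123} \cdot 130 = \left(- \frac{1}{123}\right) 130 = - \frac{130}{123}$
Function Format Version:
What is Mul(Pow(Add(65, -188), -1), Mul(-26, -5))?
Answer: Rational(-130, 123) ≈ -1.0569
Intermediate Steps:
Mul(Pow(Add(65, -188), -1), Mul(-26, -5)) = Mul(Pow(-123, -1), 130) = Mul(Rational(-1, 123), 130) = Rational(-130, 123)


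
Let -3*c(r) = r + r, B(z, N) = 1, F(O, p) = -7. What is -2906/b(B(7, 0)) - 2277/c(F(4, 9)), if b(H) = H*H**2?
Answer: -47515/14 ≈ -3393.9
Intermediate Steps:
c(r) = -2*r/3 (c(r) = -(r + r)/3 = -2*r/3)
b(H) = H**3
-2906/b(B(7, 0)) - 2277/c(F(4, 9)) = -2906/(1**3) - 2277/((-2/3*(-7))) = -2906/1 - 2277/14/3 = -2906*1 - 2277*3/14 = -2906 - 6831/14 = -47515/14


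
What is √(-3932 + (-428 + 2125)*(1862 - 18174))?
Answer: 2*I*√6921349 ≈ 5261.7*I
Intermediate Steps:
√(-3932 + (-428 + 2125)*(1862 - 18174)) = √(-3932 + 1697*(-16312)) = √(-3932 - 27681464) = √(-27685396) = 2*I*√6921349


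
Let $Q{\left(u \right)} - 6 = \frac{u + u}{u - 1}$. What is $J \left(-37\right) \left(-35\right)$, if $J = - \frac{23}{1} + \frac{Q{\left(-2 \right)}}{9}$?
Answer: $- \frac{775705}{27} \approx -28730.0$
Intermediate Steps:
$Q{\left(u \right)} = 6 + \frac{2 u}{-1 + u}$ ($Q{\left(u \right)} = 6 + \frac{u + u}{u - 1} = 6 + \frac{2 u}{-1 + u}$)
$J = - \frac{599}{27}$ ($J = - \frac{23}{1} + \frac{2 \frac{1}{-1 - 2} \left(-3 + 4 \left(-2\right)\right)}{9} = \left(-23\right) 1 + \frac{2 \left(-3 - 8\right)}{-3} \cdot \frac{1}{9} = -23 + 2 \left(- \frac{1}{3}\right) \left(-11\right) \frac{1}{9} = -23 + \frac{22}{3} \cdot \frac{1}{9} = -23 + \frac{22}{27} = - \frac{599}{27} \approx -22.185$)
$J \left(-37\right) \left(-35\right) = \left(- \frac{599}{27}\right) \left(-37\right) \left(-35\right) = \frac{22163}{27} \left(-35\right) = - \frac{775705}{27}$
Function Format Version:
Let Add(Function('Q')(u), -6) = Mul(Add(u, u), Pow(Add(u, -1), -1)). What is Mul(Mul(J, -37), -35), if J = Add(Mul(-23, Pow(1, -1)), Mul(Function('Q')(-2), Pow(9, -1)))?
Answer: Rational(-775705, 27) ≈ -28730.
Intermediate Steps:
Function('Q')(u) = Add(6, Mul(2, u, Pow(Add(-1, u), -1))) (Function('Q')(u) = Add(6, Mul(Add(u, u), Pow(Add(u, -1), -1))) = Add(6, Mul(Mul(2, u), Pow(Add(-1, u), -1))) = Add(6, Mul(2, u, Pow(Add(-1, u), -1))))
J = Rational(-599, 27) (J = Add(Mul(-23, Pow(1, -1)), Mul(Mul(2, Pow(Add(-1, -2), -1), Add(-3, Mul(4, -2))), Pow(9, -1))) = Add(Mul(-23, 1), Mul(Mul(2, Pow(-3, -1), Add(-3, -8)), Rational(1, 9))) = Add(-23, Mul(Mul(2, Rational(-1, 3), -11), Rational(1, 9))) = Add(-23, Mul(Rational(22, 3), Rational(1, 9))) = Add(-23, Rational(22, 27)) = Rational(-599, 27) ≈ -22.185)
Mul(Mul(J, -37), -35) = Mul(Mul(Rational(-599, 27), -37), -35) = Mul(Rational(22163, 27), -35) = Rational(-775705, 27)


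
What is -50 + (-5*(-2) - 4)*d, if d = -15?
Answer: -140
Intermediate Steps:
-50 + (-5*(-2) - 4)*d = -50 + (-5*(-2) - 4)*(-15) = -50 + (10 - 4)*(-15) = -50 + 6*(-15) = -50 - 90 = -140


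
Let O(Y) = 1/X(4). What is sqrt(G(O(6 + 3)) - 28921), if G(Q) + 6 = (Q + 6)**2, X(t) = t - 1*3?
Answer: I*sqrt(28878) ≈ 169.94*I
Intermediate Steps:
X(t) = -3 + t (X(t) = t - 3 = -3 + t)
O(Y) = 1 (O(Y) = 1/(-3 + 4) = 1/1 = 1)
G(Q) = -6 + (6 + Q)**2 (G(Q) = -6 + (Q + 6)**2 = -6 + (6 + Q)**2)
sqrt(G(O(6 + 3)) - 28921) = sqrt((-6 + (6 + 1)**2) - 28921) = sqrt((-6 + 7**2) - 28921) = sqrt((-6 + 49) - 28921) = sqrt(43 - 28921) = sqrt(-28878) = I*sqrt(28878)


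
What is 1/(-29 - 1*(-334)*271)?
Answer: 1/90485 ≈ 1.1052e-5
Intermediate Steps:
1/(-29 - 1*(-334)*271) = 1/(-29 + 334*271) = 1/(-29 + 90514) = 1/90485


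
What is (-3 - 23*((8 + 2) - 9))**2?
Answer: 676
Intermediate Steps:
(-3 - 23*((8 + 2) - 9))**2 = (-3 - 23*(10 - 9))**2 = (-3 - 23*1)**2 = (-3 - 23)**2 = (-26)**2 = 676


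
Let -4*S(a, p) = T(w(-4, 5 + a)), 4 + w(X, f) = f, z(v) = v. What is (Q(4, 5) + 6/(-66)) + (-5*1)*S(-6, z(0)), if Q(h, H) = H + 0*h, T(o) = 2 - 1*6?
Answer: -1/11 ≈ -0.090909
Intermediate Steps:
w(X, f) = -4 + f
T(o) = -4 (T(o) = 2 - 6 = -4)
Q(h, H) = H (Q(h, H) = H + 0 = H)
S(a, p) = 1 (S(a, p) = -¼*(-4) = 1)
(Q(4, 5) + 6/(-66)) + (-5*1)*S(-6, z(0)) = (5 + 6/(-66)) - 5*1*1 = (5 + 6*(-1/66)) - 5*1 = (5 - 1/11) - 5 = 54/11 - 5 = -1/11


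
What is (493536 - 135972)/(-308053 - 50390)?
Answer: -119188/119481 ≈ -0.99755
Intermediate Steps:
(493536 - 135972)/(-308053 - 50390) = 357564/(-358443) = 357564*(-1/358443) = -119188/119481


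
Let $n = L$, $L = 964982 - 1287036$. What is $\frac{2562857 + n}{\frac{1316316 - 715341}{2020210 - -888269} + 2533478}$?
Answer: $\frac{2172442822879}{2456189386979} \approx 0.88448$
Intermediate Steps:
$L = -322054$ ($L = 964982 - 1287036 = -322054$)
$n = -322054$
$\frac{2562857 + n}{\frac{1316316 - 715341}{2020210 - -888269} + 2533478} = \frac{2562857 - 322054}{\frac{1316316 - 715341}{2020210 - -888269} + 2533478} = \frac{2240803}{\frac{600975}{2020210 + \left(-22255 + 910524\right)} + 2533478} = \frac{2240803}{\frac{600975}{2020210 + 888269} + 2533478} = \frac{2240803}{\frac{600975}{2908479} + 2533478} = \frac{2240803}{600975 \cdot \frac{1}{2908479} + 2533478} = \frac{2240803}{\frac{200325}{969493} + 2533478} = \frac{2240803}{\frac{2456189386979}{969493}} = 2240803 \cdot \frac{969493}{2456189386979} = \frac{2172442822879}{2456189386979}$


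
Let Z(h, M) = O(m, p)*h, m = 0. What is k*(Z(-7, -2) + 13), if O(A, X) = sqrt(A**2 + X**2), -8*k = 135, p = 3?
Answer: 135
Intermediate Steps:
k = -135/8 (k = -1/8*135 = -135/8 ≈ -16.875)
Z(h, M) = 3*h (Z(h, M) = sqrt(0**2 + 3**2)*h = sqrt(0 + 9)*h = sqrt(9)*h = 3*h)
k*(Z(-7, -2) + 13) = -135*(3*(-7) + 13)/8 = -135*(-21 + 13)/8 = -135/8*(-8) = 135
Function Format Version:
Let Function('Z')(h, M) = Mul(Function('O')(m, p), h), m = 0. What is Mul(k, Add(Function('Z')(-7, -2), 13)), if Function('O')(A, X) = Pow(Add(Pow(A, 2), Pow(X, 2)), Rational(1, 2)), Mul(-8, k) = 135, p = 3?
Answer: 135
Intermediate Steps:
k = Rational(-135, 8) (k = Mul(Rational(-1, 8), 135) = Rational(-135, 8) ≈ -16.875)
Function('Z')(h, M) = Mul(3, h) (Function('Z')(h, M) = Mul(Pow(Add(Pow(0, 2), Pow(3, 2)), Rational(1, 2)), h) = Mul(Pow(Add(0, 9), Rational(1, 2)), h) = Mul(Pow(9, Rational(1, 2)), h) = Mul(3, h))
Mul(k, Add(Function('Z')(-7, -2), 13)) = Mul(Rational(-135, 8), Add(Mul(3, -7), 13)) = Mul(Rational(-135, 8), Add(-21, 13)) = Mul(Rational(-135, 8), -8) = 135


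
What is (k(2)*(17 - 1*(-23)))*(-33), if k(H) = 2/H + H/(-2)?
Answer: 0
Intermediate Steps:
k(H) = 2/H - H/2 (k(H) = 2/H + H*(-1/2) = 2/H - H/2)
(k(2)*(17 - 1*(-23)))*(-33) = ((2/2 - 1/2*2)*(17 - 1*(-23)))*(-33) = ((2*(1/2) - 1)*(17 + 23))*(-33) = ((1 - 1)*40)*(-33) = (0*40)*(-33) = 0*(-33) = 0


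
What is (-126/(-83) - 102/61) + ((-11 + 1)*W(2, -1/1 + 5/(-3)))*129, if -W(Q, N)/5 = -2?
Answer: -65313480/5063 ≈ -12900.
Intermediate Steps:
W(Q, N) = 10 (W(Q, N) = -5*(-2) = 10)
(-126/(-83) - 102/61) + ((-11 + 1)*W(2, -1/1 + 5/(-3)))*129 = (-126/(-83) - 102/61) + ((-11 + 1)*10)*129 = (-126*(-1/83) - 102*1/61) - 10*10*129 = (126/83 - 102/61) - 100*129 = -780/5063 - 12900 = -65313480/5063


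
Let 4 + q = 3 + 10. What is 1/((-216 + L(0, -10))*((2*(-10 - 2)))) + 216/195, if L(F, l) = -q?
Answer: 77773/70200 ≈ 1.1079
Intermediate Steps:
q = 9 (q = -4 + (3 + 10) = -4 + 13 = 9)
L(F, l) = -9 (L(F, l) = -1*9 = -9)
1/((-216 + L(0, -10))*((2*(-10 - 2)))) + 216/195 = 1/((-216 - 9)*((2*(-10 - 2)))) + 216/195 = 1/((-225)*((2*(-12)))) + 216*(1/195) = -1/225/(-24) + 72/65 = -1/225*(-1/24) + 72/65 = 1/5400 + 72/65 = 77773/70200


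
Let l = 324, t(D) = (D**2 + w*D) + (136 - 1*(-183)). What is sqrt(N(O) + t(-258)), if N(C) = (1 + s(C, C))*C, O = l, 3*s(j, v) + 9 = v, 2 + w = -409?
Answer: sqrt(207265) ≈ 455.26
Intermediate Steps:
w = -411 (w = -2 - 409 = -411)
t(D) = 319 + D**2 - 411*D (t(D) = (D**2 - 411*D) + (136 - 1*(-183)) = (D**2 - 411*D) + (136 + 183) = (D**2 - 411*D) + 319 = 319 + D**2 - 411*D)
s(j, v) = -3 + v/3
O = 324
N(C) = C*(-2 + C/3) (N(C) = (1 + (-3 + C/3))*C = (-2 + C/3)*C = C*(-2 + C/3))
sqrt(N(O) + t(-258)) = sqrt((1/3)*324*(-6 + 324) + (319 + (-258)**2 - 411*(-258))) = sqrt((1/3)*324*318 + (319 + 66564 + 106038)) = sqrt(34344 + 172921) = sqrt(207265)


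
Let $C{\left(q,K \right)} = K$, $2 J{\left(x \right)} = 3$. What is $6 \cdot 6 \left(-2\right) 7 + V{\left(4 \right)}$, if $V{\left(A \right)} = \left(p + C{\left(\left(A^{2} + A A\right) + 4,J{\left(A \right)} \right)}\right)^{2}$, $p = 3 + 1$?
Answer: $- \frac{1895}{4} \approx -473.75$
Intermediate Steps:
$p = 4$
$J{\left(x \right)} = \frac{3}{2}$ ($J{\left(x \right)} = \frac{1}{2} \cdot 3 = \frac{3}{2}$)
$V{\left(A \right)} = \frac{121}{4}$ ($V{\left(A \right)} = \left(4 + \frac{3}{2}\right)^{2} = \left(\frac{11}{2}\right)^{2} = \frac{121}{4}$)
$6 \cdot 6 \left(-2\right) 7 + V{\left(4 \right)} = 6 \cdot 6 \left(-2\right) 7 + \frac{121}{4} = 36 \left(-2\right) 7 + \frac{121}{4} = \left(-72\right) 7 + \frac{121}{4} = -504 + \frac{121}{4} = - \frac{1895}{4}$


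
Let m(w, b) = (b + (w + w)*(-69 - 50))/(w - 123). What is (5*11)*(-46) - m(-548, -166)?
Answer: -1567372/671 ≈ -2335.9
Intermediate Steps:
m(w, b) = (b - 238*w)/(-123 + w) (m(w, b) = (b + (2*w)*(-119))/(-123 + w) = (b - 238*w)/(-123 + w))
(5*11)*(-46) - m(-548, -166) = (5*11)*(-46) - (-166 - 238*(-548))/(-123 - 548) = 55*(-46) - (-166 + 130424)/(-671) = -2530 - (-1)*130258/671 = -2530 - 1*(-130258/671) = -2530 + 130258/671 = -1567372/671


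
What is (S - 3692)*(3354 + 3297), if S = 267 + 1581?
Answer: -12264444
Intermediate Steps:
S = 1848
(S - 3692)*(3354 + 3297) = (1848 - 3692)*(3354 + 3297) = -1844*6651 = -12264444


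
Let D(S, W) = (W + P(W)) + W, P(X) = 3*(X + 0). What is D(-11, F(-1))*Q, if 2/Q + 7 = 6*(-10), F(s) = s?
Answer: 10/67 ≈ 0.14925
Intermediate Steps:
P(X) = 3*X
D(S, W) = 5*W (D(S, W) = (W + 3*W) + W = 4*W + W = 5*W)
Q = -2/67 (Q = 2/(-7 + 6*(-10)) = 2/(-7 - 60) = 2/(-67) = 2*(-1/67) = -2/67 ≈ -0.029851)
D(-11, F(-1))*Q = (5*(-1))*(-2/67) = -5*(-2/67) = 10/67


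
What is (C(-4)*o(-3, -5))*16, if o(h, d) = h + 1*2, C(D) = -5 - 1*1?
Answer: 96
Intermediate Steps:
C(D) = -6 (C(D) = -5 - 1 = -6)
o(h, d) = 2 + h (o(h, d) = h + 2 = 2 + h)
(C(-4)*o(-3, -5))*16 = -6*(2 - 3)*16 = -6*(-1)*16 = 6*16 = 96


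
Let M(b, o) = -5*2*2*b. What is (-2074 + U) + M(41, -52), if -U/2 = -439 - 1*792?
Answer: -432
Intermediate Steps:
M(b, o) = -20*b
U = 2462 (U = -2*(-439 - 1*792) = -2*(-439 - 792) = -2*(-1231) = 2462)
(-2074 + U) + M(41, -52) = (-2074 + 2462) - 20*41 = 388 - 820 = -432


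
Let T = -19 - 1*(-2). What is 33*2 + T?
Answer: 49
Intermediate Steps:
T = -17 (T = -19 + 2 = -17)
33*2 + T = 33*2 - 17 = 66 - 17 = 49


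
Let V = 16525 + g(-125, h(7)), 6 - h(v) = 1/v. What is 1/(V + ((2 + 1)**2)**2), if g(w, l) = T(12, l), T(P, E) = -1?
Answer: 1/16605 ≈ 6.0223e-5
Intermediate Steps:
h(v) = 6 - 1/v
g(w, l) = -1
V = 16524 (V = 16525 - 1 = 16524)
1/(V + ((2 + 1)**2)**2) = 1/(16524 + ((2 + 1)**2)**2) = 1/(16524 + (3**2)**2) = 1/(16524 + 9**2) = 1/(16524 + 81) = 1/16605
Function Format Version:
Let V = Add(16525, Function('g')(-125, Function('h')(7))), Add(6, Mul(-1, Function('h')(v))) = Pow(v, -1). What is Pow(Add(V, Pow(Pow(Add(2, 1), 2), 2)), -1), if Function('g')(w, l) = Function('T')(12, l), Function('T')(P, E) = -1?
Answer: Rational(1, 16605) ≈ 6.0223e-5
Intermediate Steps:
Function('h')(v) = Add(6, Mul(-1, Pow(v, -1)))
Function('g')(w, l) = -1
V = 16524 (V = Add(16525, -1) = 16524)
Pow(Add(V, Pow(Pow(Add(2, 1), 2), 2)), -1) = Pow(Add(16524, Pow(Pow(Add(2, 1), 2), 2)), -1) = Pow(Add(16524, Pow(Pow(3, 2), 2)), -1) = Pow(Add(16524, Pow(9, 2)), -1) = Pow(Add(16524, 81), -1) = Pow(16605, -1) = Rational(1, 16605)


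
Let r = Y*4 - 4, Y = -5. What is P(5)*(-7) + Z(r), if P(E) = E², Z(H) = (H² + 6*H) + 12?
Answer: 269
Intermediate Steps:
r = -24 (r = -5*4 - 4 = -20 - 4 = -24)
Z(H) = 12 + H² + 6*H
P(5)*(-7) + Z(r) = 5²*(-7) + (12 + (-24)² + 6*(-24)) = 25*(-7) + (12 + 576 - 144) = -175 + 444 = 269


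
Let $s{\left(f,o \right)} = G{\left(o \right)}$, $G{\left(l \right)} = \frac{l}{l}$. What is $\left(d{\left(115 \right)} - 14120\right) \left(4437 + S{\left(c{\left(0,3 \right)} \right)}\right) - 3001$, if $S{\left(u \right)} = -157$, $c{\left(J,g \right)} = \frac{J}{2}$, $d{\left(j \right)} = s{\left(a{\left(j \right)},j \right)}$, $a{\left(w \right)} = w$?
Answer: $-60432321$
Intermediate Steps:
$G{\left(l \right)} = 1$
$s{\left(f,o \right)} = 1$
$d{\left(j \right)} = 1$
$c{\left(J,g \right)} = \frac{J}{2}$ ($c{\left(J,g \right)} = J \frac{1}{2} = \frac{J}{2}$)
$\left(d{\left(115 \right)} - 14120\right) \left(4437 + S{\left(c{\left(0,3 \right)} \right)}\right) - 3001 = \left(1 - 14120\right) \left(4437 - 157\right) - 3001 = \left(-14119\right) 4280 - 3001 = -60429320 - 3001 = -60432321$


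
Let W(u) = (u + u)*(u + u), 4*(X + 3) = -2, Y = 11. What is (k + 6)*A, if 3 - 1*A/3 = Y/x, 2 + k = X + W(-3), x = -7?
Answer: 3504/7 ≈ 500.57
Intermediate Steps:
X = -7/2 (X = -3 + (¼)*(-2) = -3 - ½ = -7/2 ≈ -3.5000)
W(u) = 4*u² (W(u) = (2*u)*(2*u) = 4*u²)
k = 61/2 (k = -2 + (-7/2 + 4*(-3)²) = -2 + (-7/2 + 4*9) = -2 + (-7/2 + 36) = -2 + 65/2 = 61/2 ≈ 30.500)
A = 96/7 (A = 9 - 33/(-7) = 9 - 33*(-1)/7 = 9 - 3*(-11/7) = 9 + 33/7 = 96/7 ≈ 13.714)
(k + 6)*A = (61/2 + 6)*(96/7) = (73/2)*(96/7) = 3504/7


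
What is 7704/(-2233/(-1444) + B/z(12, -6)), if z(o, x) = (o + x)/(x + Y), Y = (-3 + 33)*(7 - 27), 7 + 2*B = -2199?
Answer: 11124576/160868165 ≈ 0.069153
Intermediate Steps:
B = -1103 (B = -7/2 + (½)*(-2199) = -7/2 - 2199/2 = -1103)
Y = -600 (Y = 30*(-20) = -600)
z(o, x) = (o + x)/(-600 + x) (z(o, x) = (o + x)/(x - 600) = (o + x)/(-600 + x))
7704/(-2233/(-1444) + B/z(12, -6)) = 7704/(-2233/(-1444) - 1103*(-600 - 6)/(12 - 6)) = 7704/(-2233*(-1/1444) - 1103/(6/(-606))) = 7704/(2233/1444 - 1103/((-1/606*6))) = 7704/(2233/1444 - 1103/(-1/101)) = 7704/(2233/1444 - 1103*(-101)) = 7704/(2233/1444 + 111403) = 7704/(160868165/1444) = 7704*(1444/160868165) = 11124576/160868165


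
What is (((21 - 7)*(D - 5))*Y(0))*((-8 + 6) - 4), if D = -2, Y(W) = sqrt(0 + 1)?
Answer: 588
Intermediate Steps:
Y(W) = 1 (Y(W) = sqrt(1) = 1)
(((21 - 7)*(D - 5))*Y(0))*((-8 + 6) - 4) = (((21 - 7)*(-2 - 5))*1)*((-8 + 6) - 4) = ((14*(-7))*1)*(-2 - 4) = -98*1*(-6) = -98*(-6) = 588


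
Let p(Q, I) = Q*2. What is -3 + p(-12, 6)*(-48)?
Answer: 1149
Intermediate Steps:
p(Q, I) = 2*Q
-3 + p(-12, 6)*(-48) = -3 + (2*(-12))*(-48) = -3 - 24*(-48) = -3 + 1152 = 1149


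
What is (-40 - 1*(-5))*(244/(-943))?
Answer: 8540/943 ≈ 9.0562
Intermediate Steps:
(-40 - 1*(-5))*(244/(-943)) = (-40 + 5)*(244*(-1/943)) = -35*(-244/943) = 8540/943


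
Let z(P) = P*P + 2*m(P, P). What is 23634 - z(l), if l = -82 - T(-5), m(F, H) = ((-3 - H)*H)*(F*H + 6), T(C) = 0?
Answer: 87210790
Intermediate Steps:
m(F, H) = H*(-3 - H)*(6 + F*H) (m(F, H) = (H*(-3 - H))*(6 + F*H) = H*(-3 - H)*(6 + F*H))
l = -82 (l = -82 - 1*0 = -82 + 0 = -82)
z(P) = P² - 2*P*(18 + P³ + 3*P² + 6*P) (z(P) = P*P + 2*(-P*(18 + 6*P + P*P² + 3*P*P)) = P² + 2*(-P*(18 + 6*P + P³ + 3*P²)) = P² + 2*(-P*(18 + P³ + 3*P² + 6*P)) = P² - 2*P*(18 + P³ + 3*P² + 6*P))
23634 - z(l) = 23634 - (-82)*(-36 - 11*(-82) - 6*(-82)² - 2*(-82)³) = 23634 - (-82)*(-36 + 902 - 6*6724 - 2*(-551368)) = 23634 - (-82)*(-36 + 902 - 40344 + 1102736) = 23634 - (-82)*1063258 = 23634 - 1*(-87187156) = 23634 + 87187156 = 87210790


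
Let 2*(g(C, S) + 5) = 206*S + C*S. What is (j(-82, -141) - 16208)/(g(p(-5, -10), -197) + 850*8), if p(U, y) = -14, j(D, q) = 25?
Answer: 16183/12117 ≈ 1.3356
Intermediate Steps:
g(C, S) = -5 + 103*S + C*S/2 (g(C, S) = -5 + (206*S + C*S)/2 = -5 + (103*S + C*S/2) = -5 + 103*S + C*S/2)
(j(-82, -141) - 16208)/(g(p(-5, -10), -197) + 850*8) = (25 - 16208)/((-5 + 103*(-197) + (1/2)*(-14)*(-197)) + 850*8) = -16183/((-5 - 20291 + 1379) + 6800) = -16183/(-18917 + 6800) = -16183/(-12117) = -16183*(-1/12117) = 16183/12117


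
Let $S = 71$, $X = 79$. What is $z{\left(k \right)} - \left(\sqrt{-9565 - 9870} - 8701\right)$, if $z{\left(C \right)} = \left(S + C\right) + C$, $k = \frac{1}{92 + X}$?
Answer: $\frac{1500014}{171} - 13 i \sqrt{115} \approx 8772.0 - 139.41 i$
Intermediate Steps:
$k = \frac{1}{171}$ ($k = \frac{1}{92 + 79} = \frac{1}{171} \approx 0.005848$)
$z{\left(C \right)} = 71 + 2 C$ ($z{\left(C \right)} = \left(71 + C\right) + C = 71 + 2 C$)
$z{\left(k \right)} - \left(\sqrt{-9565 - 9870} - 8701\right) = \left(71 + 2 \cdot \frac{1}{171}\right) - \left(\sqrt{-9565 - 9870} - 8701\right) = \left(71 + \frac{2}{171}\right) - \left(\sqrt{-19435} - 8701\right) = \frac{12143}{171} - \left(13 i \sqrt{115} - 8701\right) = \frac{12143}{171} - \left(-8701 + 13 i \sqrt{115}\right) = \frac{12143}{171} + \left(8701 - 13 i \sqrt{115}\right) = \frac{1500014}{171} - 13 i \sqrt{115}$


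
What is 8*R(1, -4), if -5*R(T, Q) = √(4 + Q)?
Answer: 0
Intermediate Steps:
R(T, Q) = -√(4 + Q)/5
8*R(1, -4) = 8*(-√(4 - 4)/5) = 8*(-√0/5) = 8*(-⅕*0) = 8*0 = 0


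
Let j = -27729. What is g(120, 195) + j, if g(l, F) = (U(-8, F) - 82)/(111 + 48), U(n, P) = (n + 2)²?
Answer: -4408957/159 ≈ -27729.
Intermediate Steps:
U(n, P) = (2 + n)²
g(l, F) = -46/159 (g(l, F) = ((2 - 8)² - 82)/(111 + 48) = ((-6)² - 82)/159 = (36 - 82)*(1/159) = -46*1/159 = -46/159)
g(120, 195) + j = -46/159 - 27729 = -4408957/159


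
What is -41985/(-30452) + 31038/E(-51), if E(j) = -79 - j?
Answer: -33714057/30452 ≈ -1107.1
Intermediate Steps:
-41985/(-30452) + 31038/E(-51) = -41985/(-30452) + 31038/(-79 - 1*(-51)) = -41985*(-1/30452) + 31038/(-79 + 51) = 41985/30452 + 31038/(-28) = 41985/30452 + 31038*(-1/28) = 41985/30452 - 2217/2 = -33714057/30452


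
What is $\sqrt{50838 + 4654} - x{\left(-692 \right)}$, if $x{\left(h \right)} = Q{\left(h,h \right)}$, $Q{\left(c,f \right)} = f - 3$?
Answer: $695 + 2 \sqrt{13873} \approx 930.57$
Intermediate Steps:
$Q{\left(c,f \right)} = -3 + f$ ($Q{\left(c,f \right)} = f - 3 = -3 + f$)
$x{\left(h \right)} = -3 + h$
$\sqrt{50838 + 4654} - x{\left(-692 \right)} = \sqrt{50838 + 4654} - \left(-3 - 692\right) = \sqrt{55492} - -695 = 2 \sqrt{13873} + 695 = 695 + 2 \sqrt{13873}$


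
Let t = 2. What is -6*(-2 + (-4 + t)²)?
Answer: -12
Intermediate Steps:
-6*(-2 + (-4 + t)²) = -6*(-2 + (-4 + 2)²) = -6*(-2 + (-2)²) = -6*(-2 + 4) = -6*2 = -12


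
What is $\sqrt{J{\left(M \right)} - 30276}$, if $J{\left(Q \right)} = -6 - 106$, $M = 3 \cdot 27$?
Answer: $2 i \sqrt{7597} \approx 174.32 i$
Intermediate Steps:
$M = 81$
$J{\left(Q \right)} = -112$
$\sqrt{J{\left(M \right)} - 30276} = \sqrt{-112 - 30276} = \sqrt{-30388} = 2 i \sqrt{7597}$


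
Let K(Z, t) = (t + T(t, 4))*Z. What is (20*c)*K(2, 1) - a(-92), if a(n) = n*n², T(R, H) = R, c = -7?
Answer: 778128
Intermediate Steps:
K(Z, t) = 2*Z*t (K(Z, t) = (t + t)*Z = (2*t)*Z = 2*Z*t)
a(n) = n³
(20*c)*K(2, 1) - a(-92) = (20*(-7))*(2*2*1) - 1*(-92)³ = -140*4 - 1*(-778688) = -560 + 778688 = 778128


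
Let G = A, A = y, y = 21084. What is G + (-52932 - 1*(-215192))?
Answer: 183344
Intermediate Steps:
A = 21084
G = 21084
G + (-52932 - 1*(-215192)) = 21084 + (-52932 - 1*(-215192)) = 21084 + (-52932 + 215192) = 21084 + 162260 = 183344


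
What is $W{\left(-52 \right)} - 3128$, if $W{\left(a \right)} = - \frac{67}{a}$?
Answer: $- \frac{162589}{52} \approx -3126.7$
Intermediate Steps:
$W{\left(-52 \right)} - 3128 = - \frac{67}{-52} - 3128 = \left(-67\right) \left(- \frac{1}{52}\right) - 3128 = \frac{67}{52} - 3128 = - \frac{162589}{52}$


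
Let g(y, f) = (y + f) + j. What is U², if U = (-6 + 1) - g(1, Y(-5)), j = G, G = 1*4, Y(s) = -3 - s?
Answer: 144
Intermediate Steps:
G = 4
j = 4
g(y, f) = 4 + f + y (g(y, f) = (y + f) + 4 = (f + y) + 4 = 4 + f + y)
U = -12 (U = (-6 + 1) - (4 + (-3 - 1*(-5)) + 1) = -5 - (4 + (-3 + 5) + 1) = -5 - (4 + 2 + 1) = -5 - 1*7 = -5 - 7 = -12)
U² = (-12)² = 144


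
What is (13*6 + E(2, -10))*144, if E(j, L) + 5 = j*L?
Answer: 7632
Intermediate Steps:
E(j, L) = -5 + L*j (E(j, L) = -5 + j*L = -5 + L*j)
(13*6 + E(2, -10))*144 = (13*6 + (-5 - 10*2))*144 = (78 + (-5 - 20))*144 = (78 - 25)*144 = 53*144 = 7632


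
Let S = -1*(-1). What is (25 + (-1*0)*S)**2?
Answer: 625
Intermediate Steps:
S = 1
(25 + (-1*0)*S)**2 = (25 - 1*0*1)**2 = (25 + 0*1)**2 = (25 + 0)**2 = 25**2 = 625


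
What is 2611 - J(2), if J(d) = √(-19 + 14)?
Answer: 2611 - I*√5 ≈ 2611.0 - 2.2361*I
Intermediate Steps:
J(d) = I*√5 (J(d) = √(-5) = I*√5)
2611 - J(2) = 2611 - I*√5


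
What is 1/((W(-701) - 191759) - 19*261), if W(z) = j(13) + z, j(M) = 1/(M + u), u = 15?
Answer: -28/5527731 ≈ -5.0654e-6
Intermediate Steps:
j(M) = 1/(15 + M) (j(M) = 1/(M + 15) = 1/(15 + M))
W(z) = 1/28 + z (W(z) = 1/(15 + 13) + z = 1/28 + z)
1/((W(-701) - 191759) - 19*261) = 1/(((1/28 - 701) - 191759) - 19*261) = 1/((-19627/28 - 191759) - 4959) = 1/(-5388879/28 - 4959) = 1/(-5527731/28) = -28/5527731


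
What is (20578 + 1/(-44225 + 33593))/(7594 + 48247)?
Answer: 218785295/593701512 ≈ 0.36851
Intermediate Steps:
(20578 + 1/(-44225 + 33593))/(7594 + 48247) = (20578 + 1/(-10632))/55841 = (20578 - 1/10632)*(1/55841) = (218785295/10632)*(1/55841) = 218785295/593701512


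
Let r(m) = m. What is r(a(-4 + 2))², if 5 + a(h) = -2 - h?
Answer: 25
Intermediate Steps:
a(h) = -7 - h (a(h) = -5 + (-2 - h) = -7 - h)
r(a(-4 + 2))² = (-7 - (-4 + 2))² = (-7 - 1*(-2))² = (-7 + 2)² = (-5)² = 25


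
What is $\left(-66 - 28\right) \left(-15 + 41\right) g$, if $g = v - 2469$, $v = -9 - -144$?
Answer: $5704296$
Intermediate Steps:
$v = 135$ ($v = -9 + 144 = 135$)
$g = -2334$ ($g = 135 - 2469 = -2334$)
$\left(-66 - 28\right) \left(-15 + 41\right) g = \left(-66 - 28\right) \left(-15 + 41\right) \left(-2334\right) = \left(-94\right) 26 \left(-2334\right) = \left(-2444\right) \left(-2334\right) = 5704296$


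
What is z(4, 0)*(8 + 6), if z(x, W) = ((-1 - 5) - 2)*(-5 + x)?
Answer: 112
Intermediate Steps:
z(x, W) = 40 - 8*x (z(x, W) = (-6 - 2)*(-5 + x) = -8*(-5 + x) = 40 - 8*x)
z(4, 0)*(8 + 6) = (40 - 8*4)*(8 + 6) = (40 - 32)*14 = 8*14 = 112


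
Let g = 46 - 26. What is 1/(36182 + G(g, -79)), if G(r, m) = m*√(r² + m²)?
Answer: 2/70073 + √6641/16046717 ≈ 3.3620e-5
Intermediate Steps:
g = 20
G(r, m) = m*√(m² + r²)
1/(36182 + G(g, -79)) = 1/(36182 - 79*√((-79)² + 20²)) = 1/(36182 - 79*√(6241 + 400)) = 1/(36182 - 79*√6641)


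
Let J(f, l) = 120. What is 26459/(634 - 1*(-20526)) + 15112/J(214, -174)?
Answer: 1614725/12696 ≈ 127.18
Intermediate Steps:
26459/(634 - 1*(-20526)) + 15112/J(214, -174) = 26459/(634 - 1*(-20526)) + 15112/120 = 26459/(634 + 20526) + 15112*(1/120) = 26459/21160 + 1889/15 = 1614725/12696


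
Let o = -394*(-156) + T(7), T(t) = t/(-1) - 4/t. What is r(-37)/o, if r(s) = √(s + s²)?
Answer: 42*√37/430195 ≈ 0.00059386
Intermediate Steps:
T(t) = -t - 4/t (T(t) = t*(-1) - 4/t = -t - 4/t)
o = 430195/7 (o = -394*(-156) + (-1*7 - 4/7) = 61464 + (-7 - 4*⅐) = 61464 + (-7 - 4/7) = 61464 - 53/7 = 430195/7 ≈ 61456.)
r(-37)/o = √(-37*(1 - 37))/(430195/7) = √(-37*(-36))*(7/430195) = √1332*(7/430195) = (6*√37)*(7/430195) = 42*√37/430195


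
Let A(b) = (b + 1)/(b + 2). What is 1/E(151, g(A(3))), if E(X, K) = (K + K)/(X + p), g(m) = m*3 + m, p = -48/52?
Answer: 9755/416 ≈ 23.450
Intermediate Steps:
p = -12/13 (p = -48*1/52 = -12/13 ≈ -0.92308)
A(b) = (1 + b)/(2 + b)
g(m) = 4*m (g(m) = 3*m + m = 4*m)
E(X, K) = 2*K/(-12/13 + X) (E(X, K) = (K + K)/(X - 12/13) = (2*K)/(-12/13 + X) = 2*K/(-12/13 + X))
1/E(151, g(A(3))) = 1/(26*(4*((1 + 3)/(2 + 3)))/(-12 + 13*151)) = 1/(26*(4*(4/5))/(-12 + 1963)) = 1/(26*(4*((⅕)*4))/1951) = 1/(26*(4*(⅘))*(1/1951)) = 1/(26*(16/5)*(1/1951)) = 1/(416/9755) = 9755/416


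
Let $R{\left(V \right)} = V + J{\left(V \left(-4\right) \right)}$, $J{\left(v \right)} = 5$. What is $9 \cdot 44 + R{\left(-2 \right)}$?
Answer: $399$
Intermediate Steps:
$R{\left(V \right)} = 5 + V$ ($R{\left(V \right)} = V + 5 = 5 + V$)
$9 \cdot 44 + R{\left(-2 \right)} = 9 \cdot 44 + \left(5 - 2\right) = 396 + 3 = 399$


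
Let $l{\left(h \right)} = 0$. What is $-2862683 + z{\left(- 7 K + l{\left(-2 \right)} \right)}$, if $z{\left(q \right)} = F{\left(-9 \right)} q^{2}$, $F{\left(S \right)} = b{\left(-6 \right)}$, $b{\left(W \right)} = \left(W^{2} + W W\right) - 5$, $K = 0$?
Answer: $-2862683$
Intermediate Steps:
$b{\left(W \right)} = -5 + 2 W^{2}$ ($b{\left(W \right)} = \left(W^{2} + W^{2}\right) - 5 = 2 W^{2} - 5 = -5 + 2 W^{2}$)
$F{\left(S \right)} = 67$ ($F{\left(S \right)} = -5 + 2 \left(-6\right)^{2} = -5 + 2 \cdot 36 = -5 + 72 = 67$)
$z{\left(q \right)} = 67 q^{2}$
$-2862683 + z{\left(- 7 K + l{\left(-2 \right)} \right)} = -2862683 + 67 \left(\left(-7\right) 0 + 0\right)^{2} = -2862683 + 67 \left(0 + 0\right)^{2} = -2862683 + 67 \cdot 0^{2} = -2862683 + 67 \cdot 0 = -2862683 + 0 = -2862683$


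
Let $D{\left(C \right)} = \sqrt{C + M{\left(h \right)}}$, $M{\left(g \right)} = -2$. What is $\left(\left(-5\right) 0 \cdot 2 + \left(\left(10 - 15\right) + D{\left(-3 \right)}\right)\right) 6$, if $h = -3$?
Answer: $-30 + 6 i \sqrt{5} \approx -30.0 + 13.416 i$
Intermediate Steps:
$D{\left(C \right)} = \sqrt{-2 + C}$ ($D{\left(C \right)} = \sqrt{C - 2} = \sqrt{-2 + C}$)
$\left(\left(-5\right) 0 \cdot 2 + \left(\left(10 - 15\right) + D{\left(-3 \right)}\right)\right) 6 = \left(\left(-5\right) 0 \cdot 2 + \left(\left(10 - 15\right) + \sqrt{-2 - 3}\right)\right) 6 = \left(0 \cdot 2 - \left(5 - \sqrt{-5}\right)\right) 6 = \left(0 - \left(5 - i \sqrt{5}\right)\right) 6 = \left(-5 + i \sqrt{5}\right) 6 = -30 + 6 i \sqrt{5}$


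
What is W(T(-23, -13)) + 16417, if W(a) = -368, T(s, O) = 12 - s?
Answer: 16049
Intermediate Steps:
W(T(-23, -13)) + 16417 = -368 + 16417 = 16049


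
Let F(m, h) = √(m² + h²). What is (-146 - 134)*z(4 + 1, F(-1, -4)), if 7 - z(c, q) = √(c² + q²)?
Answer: -1960 + 280*√42 ≈ -145.39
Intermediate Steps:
F(m, h) = √(h² + m²)
z(c, q) = 7 - √(c² + q²)
(-146 - 134)*z(4 + 1, F(-1, -4)) = (-146 - 134)*(7 - √((4 + 1)² + (√((-4)² + (-1)²))²)) = -280*(7 - √(5² + (√(16 + 1))²)) = -280*(7 - √(25 + (√17)²)) = -280*(7 - √(25 + 17)) = -280*(7 - √42) = -1960 + 280*√42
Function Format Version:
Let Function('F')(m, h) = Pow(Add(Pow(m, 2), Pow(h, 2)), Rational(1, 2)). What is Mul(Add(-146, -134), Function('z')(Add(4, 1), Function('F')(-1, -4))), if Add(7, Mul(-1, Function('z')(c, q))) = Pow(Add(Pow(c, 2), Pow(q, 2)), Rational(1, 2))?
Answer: Add(-1960, Mul(280, Pow(42, Rational(1, 2)))) ≈ -145.39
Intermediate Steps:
Function('F')(m, h) = Pow(Add(Pow(h, 2), Pow(m, 2)), Rational(1, 2))
Function('z')(c, q) = Add(7, Mul(-1, Pow(Add(Pow(c, 2), Pow(q, 2)), Rational(1, 2))))
Mul(Add(-146, -134), Function('z')(Add(4, 1), Function('F')(-1, -4))) = Mul(Add(-146, -134), Add(7, Mul(-1, Pow(Add(Pow(Add(4, 1), 2), Pow(Pow(Add(Pow(-4, 2), Pow(-1, 2)), Rational(1, 2)), 2)), Rational(1, 2))))) = Mul(-280, Add(7, Mul(-1, Pow(Add(Pow(5, 2), Pow(Pow(Add(16, 1), Rational(1, 2)), 2)), Rational(1, 2))))) = Mul(-280, Add(7, Mul(-1, Pow(Add(25, Pow(Pow(17, Rational(1, 2)), 2)), Rational(1, 2))))) = Mul(-280, Add(7, Mul(-1, Pow(Add(25, 17), Rational(1, 2))))) = Mul(-280, Add(7, Mul(-1, Pow(42, Rational(1, 2))))) = Add(-1960, Mul(280, Pow(42, Rational(1, 2))))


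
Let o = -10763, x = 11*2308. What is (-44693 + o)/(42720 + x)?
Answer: -13864/17027 ≈ -0.81424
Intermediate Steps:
x = 25388
(-44693 + o)/(42720 + x) = (-44693 - 10763)/(42720 + 25388) = -55456/68108 = -55456*1/68108 = -13864/17027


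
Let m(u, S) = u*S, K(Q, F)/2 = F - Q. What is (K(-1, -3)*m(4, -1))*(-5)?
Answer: -80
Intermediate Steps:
K(Q, F) = -2*Q + 2*F (K(Q, F) = 2*(F - Q) = -2*Q + 2*F)
m(u, S) = S*u
(K(-1, -3)*m(4, -1))*(-5) = ((-2*(-1) + 2*(-3))*(-1*4))*(-5) = ((2 - 6)*(-4))*(-5) = -4*(-4)*(-5) = 16*(-5) = -80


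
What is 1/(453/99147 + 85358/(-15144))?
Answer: -250247028/1409354899 ≈ -0.17756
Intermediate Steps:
1/(453/99147 + 85358/(-15144)) = 1/(453*(1/99147) + 85358*(-1/15144)) = 1/(151/33049 - 42679/7572) = 1/(-1409354899/250247028) = -250247028/1409354899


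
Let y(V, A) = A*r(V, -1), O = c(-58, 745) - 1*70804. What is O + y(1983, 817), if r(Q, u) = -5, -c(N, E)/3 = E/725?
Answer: -10859352/145 ≈ -74892.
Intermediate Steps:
c(N, E) = -3*E/725
O = -10267027/145 (O = -3/725*745 - 1*70804 = -447/145 - 70804 = -10267027/145 ≈ -70807.)
y(V, A) = -5*A (y(V, A) = A*(-5) = -5*A)
O + y(1983, 817) = -10267027/145 - 5*817 = -10267027/145 - 4085 = -10859352/145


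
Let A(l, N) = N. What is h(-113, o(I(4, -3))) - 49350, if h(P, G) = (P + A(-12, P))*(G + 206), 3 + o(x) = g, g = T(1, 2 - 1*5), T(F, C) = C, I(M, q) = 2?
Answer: -94550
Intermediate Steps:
g = -3 (g = 2 - 1*5 = 2 - 5 = -3)
o(x) = -6 (o(x) = -3 - 3 = -6)
h(P, G) = 2*P*(206 + G) (h(P, G) = (P + P)*(G + 206) = (2*P)*(206 + G) = 2*P*(206 + G))
h(-113, o(I(4, -3))) - 49350 = 2*(-113)*(206 - 6) - 49350 = 2*(-113)*200 - 49350 = -45200 - 49350 = -94550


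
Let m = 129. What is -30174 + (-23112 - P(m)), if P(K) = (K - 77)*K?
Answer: -59994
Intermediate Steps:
P(K) = K*(-77 + K) (P(K) = (-77 + K)*K = K*(-77 + K))
-30174 + (-23112 - P(m)) = -30174 + (-23112 - 129*(-77 + 129)) = -30174 + (-23112 - 129*52) = -30174 + (-23112 - 1*6708) = -30174 + (-23112 - 6708) = -30174 - 29820 = -59994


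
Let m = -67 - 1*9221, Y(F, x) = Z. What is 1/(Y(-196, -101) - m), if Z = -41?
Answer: 1/9247 ≈ 0.00010814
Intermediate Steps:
Y(F, x) = -41
m = -9288 (m = -67 - 9221 = -9288)
1/(Y(-196, -101) - m) = 1/(-41 - 1*(-9288)) = 1/(-41 + 9288) = 1/9247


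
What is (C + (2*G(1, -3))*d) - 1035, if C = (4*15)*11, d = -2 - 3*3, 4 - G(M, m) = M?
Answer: -441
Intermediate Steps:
G(M, m) = 4 - M
d = -11 (d = -2 - 9 = -11)
C = 660 (C = 60*11 = 660)
(C + (2*G(1, -3))*d) - 1035 = (660 + (2*(4 - 1*1))*(-11)) - 1035 = (660 + (2*(4 - 1))*(-11)) - 1035 = (660 + (2*3)*(-11)) - 1035 = (660 + 6*(-11)) - 1035 = (660 - 66) - 1035 = 594 - 1035 = -441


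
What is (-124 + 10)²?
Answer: 12996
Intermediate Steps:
(-124 + 10)² = (-114)² = 12996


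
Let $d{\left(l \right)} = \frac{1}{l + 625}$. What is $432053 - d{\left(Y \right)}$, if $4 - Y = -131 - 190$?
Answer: $\frac{410450349}{950} \approx 4.3205 \cdot 10^{5}$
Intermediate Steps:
$Y = 325$ ($Y = 4 - \left(-131 - 190\right) = 4 - -321 = 4 + 321 = 325$)
$d{\left(l \right)} = \frac{1}{625 + l}$
$432053 - d{\left(Y \right)} = 432053 - \frac{1}{625 + 325} = 432053 - \frac{1}{950} = \frac{410450349}{950}$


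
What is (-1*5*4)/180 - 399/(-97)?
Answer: 3494/873 ≈ 4.0023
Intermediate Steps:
(-1*5*4)/180 - 399/(-97) = -5*4*(1/180) - 399*(-1/97) = -20*1/180 + 399/97 = -1/9 + 399/97 = 3494/873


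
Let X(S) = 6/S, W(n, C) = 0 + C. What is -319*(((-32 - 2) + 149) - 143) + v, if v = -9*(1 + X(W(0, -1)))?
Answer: 8977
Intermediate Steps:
W(n, C) = C
v = 45 (v = -9*(1 + 6/(-1)) = -9*(1 + 6*(-1)) = -9*(1 - 6) = -9*(-5) = 45)
-319*(((-32 - 2) + 149) - 143) + v = -319*(((-32 - 2) + 149) - 143) + 45 = -319*((-34 + 149) - 143) + 45 = -319*(115 - 143) + 45 = -319*(-28) + 45 = 8932 + 45 = 8977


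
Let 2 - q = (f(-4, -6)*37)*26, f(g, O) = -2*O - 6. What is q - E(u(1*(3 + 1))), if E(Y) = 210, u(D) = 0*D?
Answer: -5980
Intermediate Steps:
f(g, O) = -6 - 2*O
u(D) = 0
q = -5770 (q = 2 - (-6 - 2*(-6))*37*26 = 2 - (-6 + 12)*37*26 = 2 - 6*37*26 = 2 - 222*26 = 2 - 1*5772 = 2 - 5772 = -5770)
q - E(u(1*(3 + 1))) = -5770 - 1*210 = -5770 - 210 = -5980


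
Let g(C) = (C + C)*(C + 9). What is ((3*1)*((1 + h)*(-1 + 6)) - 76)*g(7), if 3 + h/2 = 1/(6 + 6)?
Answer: -33264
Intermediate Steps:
h = -35/6 (h = -6 + 2/(6 + 6) = -6 + 2/12 = -6 + 2*(1/12) = -6 + ⅙ = -35/6 ≈ -5.8333)
g(C) = 2*C*(9 + C) (g(C) = (2*C)*(9 + C) = 2*C*(9 + C))
((3*1)*((1 + h)*(-1 + 6)) - 76)*g(7) = ((3*1)*((1 - 35/6)*(-1 + 6)) - 76)*(2*7*(9 + 7)) = (3*(-29/6*5) - 76)*(2*7*16) = (3*(-145/6) - 76)*224 = (-145/2 - 76)*224 = -297/2*224 = -33264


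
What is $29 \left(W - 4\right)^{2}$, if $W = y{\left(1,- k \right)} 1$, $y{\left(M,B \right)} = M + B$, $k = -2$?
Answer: $29$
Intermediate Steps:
$y{\left(M,B \right)} = B + M$
$W = 3$ ($W = \left(\left(-1\right) \left(-2\right) + 1\right) 1 = \left(2 + 1\right) 1 = 3 \cdot 1 = 3$)
$29 \left(W - 4\right)^{2} = 29 \left(3 - 4\right)^{2} = 29 \left(-1\right)^{2} = 29 \cdot 1 = 29$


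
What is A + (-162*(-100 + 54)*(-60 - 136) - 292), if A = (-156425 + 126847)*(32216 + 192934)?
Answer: -6660947584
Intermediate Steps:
A = -6659486700 (A = -29578*225150 = -6659486700)
A + (-162*(-100 + 54)*(-60 - 136) - 292) = -6659486700 + (-162*(-100 + 54)*(-60 - 136) - 292) = -6659486700 + (-(-7452)*(-196) - 292) = -6659486700 + (-162*9016 - 292) = -6659486700 + (-1460592 - 292) = -6659486700 - 1460884 = -6660947584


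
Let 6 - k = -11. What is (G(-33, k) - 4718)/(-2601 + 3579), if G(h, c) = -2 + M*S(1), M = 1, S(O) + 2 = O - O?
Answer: -787/163 ≈ -4.8282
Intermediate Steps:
S(O) = -2 (S(O) = -2 + (O - O) = -2 + 0 = -2)
k = 17 (k = 6 - 1*(-11) = 6 + 11 = 17)
G(h, c) = -4 (G(h, c) = -2 + 1*(-2) = -2 - 2 = -4)
(G(-33, k) - 4718)/(-2601 + 3579) = (-4 - 4718)/(-2601 + 3579) = -4722/978 = -4722*1/978 = -787/163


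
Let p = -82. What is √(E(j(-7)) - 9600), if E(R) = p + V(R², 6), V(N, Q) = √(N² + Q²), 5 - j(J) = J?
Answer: √(-9682 + 6*√577) ≈ 97.662*I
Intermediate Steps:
j(J) = 5 - J
E(R) = -82 + √(36 + R⁴) (E(R) = -82 + √((R²)² + 6²) = -82 + √(R⁴ + 36) = -82 + √(36 + R⁴))
√(E(j(-7)) - 9600) = √((-82 + √(36 + (5 - 1*(-7))⁴)) - 9600) = √((-82 + √(36 + (5 + 7)⁴)) - 9600) = √((-82 + √(36 + 12⁴)) - 9600) = √((-82 + √(36 + 20736)) - 9600) = √((-82 + √20772) - 9600) = √((-82 + 6*√577) - 9600) = √(-9682 + 6*√577)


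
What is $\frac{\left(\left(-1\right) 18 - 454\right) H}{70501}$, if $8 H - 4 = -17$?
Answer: $\frac{767}{70501} \approx 0.010879$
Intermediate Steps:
$H = - \frac{13}{8}$ ($H = \frac{1}{2} + \frac{1}{8} \left(-17\right) = \frac{1}{2} - \frac{17}{8} = - \frac{13}{8} \approx -1.625$)
$\frac{\left(\left(-1\right) 18 - 454\right) H}{70501} = \frac{\left(\left(-1\right) 18 - 454\right) \left(- \frac{13}{8}\right)}{70501} = \left(-18 - 454\right) \left(- \frac{13}{8}\right) \frac{1}{70501} = \left(-472\right) \left(- \frac{13}{8}\right) \frac{1}{70501} = 767 \cdot \frac{1}{70501} = \frac{767}{70501}$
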